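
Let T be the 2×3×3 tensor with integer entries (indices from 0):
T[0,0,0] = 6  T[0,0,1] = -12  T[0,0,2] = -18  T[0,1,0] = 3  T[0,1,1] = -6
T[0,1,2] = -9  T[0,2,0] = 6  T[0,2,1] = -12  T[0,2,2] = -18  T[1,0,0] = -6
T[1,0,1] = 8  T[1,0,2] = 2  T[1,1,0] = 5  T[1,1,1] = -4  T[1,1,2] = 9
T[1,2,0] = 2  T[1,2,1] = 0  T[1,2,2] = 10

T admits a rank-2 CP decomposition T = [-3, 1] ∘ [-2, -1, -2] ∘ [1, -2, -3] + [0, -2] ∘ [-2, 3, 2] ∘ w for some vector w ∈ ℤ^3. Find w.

Subtract the known terms from T to get the rank-1 residual R = [0, -2] ∘ [-2, 3, 2] ∘ w, so R[i,j,k] = a[i]·b[j]·w[k]. Pick indices with nonzero a[1]·b[0] = (-2)·(-2) = 4. Only the fibre through (1,0,·) is needed: R[1,0,:] = T[1,0,:] − Σₗ aₗ[1]bₗ[0]cₗ = [-6, 8, 2] − (1)·(-2)·[1, -2, -3] = [-4, 4, -4]. Then w[k] = R[1,0,k] / 4 for each k, giving w = [-4, 4, -4] / 4 = [-1, 1, -1].

w = [-1, 1, -1]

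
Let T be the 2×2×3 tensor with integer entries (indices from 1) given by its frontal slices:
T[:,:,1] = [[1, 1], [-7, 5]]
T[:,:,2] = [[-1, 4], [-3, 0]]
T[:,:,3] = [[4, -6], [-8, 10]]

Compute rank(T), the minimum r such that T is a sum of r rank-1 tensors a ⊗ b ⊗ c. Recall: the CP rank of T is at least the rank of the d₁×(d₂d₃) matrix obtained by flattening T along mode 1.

2

Lower bound: the mode-3 unfolding of T (rows indexed by k, columns by (i,j) = (1,1), (1,2), (2,1), (2,2)) is [[1, 1, -7, 5], [-1, 4, -3, 0], [4, -6, -8, 10]].
There the 2×2 minor on rows k ∈ {1, 2}, columns (i,j) ∈ {(1,1), (1,2)} is det [[1, 1], [-1, 4]] = 5 ≠ 0, so this unfolding has rank ≥ 2; CP rank is at least every unfolding rank, so rank(T) ≥ 2. (Flattening ranks never certify an upper bound on CP rank; for that we must actually write T with 2 rank-1 terms.)
Upper bound — finding two terms. Write S_k = T[:,:,k] for the frontal slices: S₁ = [[1, 1], [-7, 5]], S₂ = [[-1, 4], [-3, 0]], S₃ = [[4, -6], [-8, 10]].
If T = a₁ ⊗ b₁ ⊗ c₁ + a₂ ⊗ b₂ ⊗ c₂ then each S_k = c₁[k]·a₁b₁ᵀ + c₂[k]·a₂b₂ᵀ. S₁ and S₂ are linearly independent, so a₁b₁ᵀ and a₂b₂ᵀ must span the same plane of matrices: they are the rank-1 matrices of the form x·S₁ + y·S₂.
det(x·S₁ + y·S₂) is 12·x² + 26·xy + 12·y² = 2·(2·x + 3·y)(3·x + 2·y), vanishing at (x:y) = (3:-2) and (2:-3).
M₁ = 3·S₁ − 2·S₂ = [[5, -5], [-15, 15]] = 5·[1, -3][1, -1]ᵀ and M₂ = 2·S₁ − 3·S₂ = [[5, -10], [-5, 10]] = 5·[1, -1][1, -2]ᵀ, so take a₁ = [1, -3], b₁ = [1, -1], a₂ = [1, -1], b₂ = [1, -2].
Each slice is an integer combination of E₁ = a₁b₁ᵀ and E₂ = a₂b₂ᵀ: S₁ = 3·E₁ − 2·E₂, S₂ = 2·E₁ − 3·E₂, S₃ = 2·E₁ + 2·E₂; reading off coefficients, c₁ = [3, 2, 2] and c₂ = [-2, -3, 2].
Hence T = [1, -3] ⊗ [1, -1] ⊗ [3, 2, 2] + [1, -1] ⊗ [1, -2] ⊗ [-2, -3, 2], so rank(T) ≤ 2.
These bounds meet, so rank(T) = 2.
Check entry T[2,2,3] = 10: (-3)·(-1)·(2) + (-1)·(-2)·(2) = 10.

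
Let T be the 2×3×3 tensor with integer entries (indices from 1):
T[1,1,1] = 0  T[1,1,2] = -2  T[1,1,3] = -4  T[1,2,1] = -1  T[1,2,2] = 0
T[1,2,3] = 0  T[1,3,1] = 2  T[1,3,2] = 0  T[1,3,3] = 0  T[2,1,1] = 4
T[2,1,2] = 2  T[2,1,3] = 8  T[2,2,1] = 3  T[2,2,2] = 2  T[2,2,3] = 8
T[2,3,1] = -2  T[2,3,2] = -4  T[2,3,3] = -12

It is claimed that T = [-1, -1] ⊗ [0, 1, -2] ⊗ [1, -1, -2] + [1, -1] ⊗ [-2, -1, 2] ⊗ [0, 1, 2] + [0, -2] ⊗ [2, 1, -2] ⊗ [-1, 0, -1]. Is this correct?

No

Reconstruct entry (2,2,1) from the claimed factors: Σₗ aₗ[2]bₗ[2]cₗ[1] = (-1)·(1)·(1) + (-1)·(-1)·(0) + (-2)·(1)·(-1) = 1, but T[2,2,1] = 3. The claim is false.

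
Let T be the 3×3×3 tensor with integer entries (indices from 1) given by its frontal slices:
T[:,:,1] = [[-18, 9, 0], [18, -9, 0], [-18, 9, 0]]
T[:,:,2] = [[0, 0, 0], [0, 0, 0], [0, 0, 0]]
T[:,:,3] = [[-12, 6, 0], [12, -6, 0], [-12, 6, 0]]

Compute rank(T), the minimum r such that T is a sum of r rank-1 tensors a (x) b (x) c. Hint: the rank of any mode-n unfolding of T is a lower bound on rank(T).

1

Lower bound: T ≠ 0 (e.g. T[1,1,1] = -18), so rank(T) ≥ 1.
Upper bound: if T = a (x) b (x) c then every fibre of T is a multiple of the corresponding factor, so read the factors off the fibres through the nonzero entry T[1,1,1] = -18.
The mode-1 fibre T[:,1,1] = [-18, 18, -18] gives a = [1, -1, 1] (primitive direction); the mode-2 fibre T[1,:,1] = [-18, 9, 0] gives b = [2, -1, 0]; then c[k] = T[1,1,k] / (a[1]·b[1]) = [-18, 0, -12] / 2 = [-9, 0, -6].
Expanding [1, -1, 1] (x) [2, -1, 0] (x) [-9, 0, -6] reproduces all 27 entries of T, so T = [1, -1, 1] (x) [2, -1, 0] (x) [-9, 0, -6] and rank(T) ≤ 1.
These bounds meet, so rank(T) = 1.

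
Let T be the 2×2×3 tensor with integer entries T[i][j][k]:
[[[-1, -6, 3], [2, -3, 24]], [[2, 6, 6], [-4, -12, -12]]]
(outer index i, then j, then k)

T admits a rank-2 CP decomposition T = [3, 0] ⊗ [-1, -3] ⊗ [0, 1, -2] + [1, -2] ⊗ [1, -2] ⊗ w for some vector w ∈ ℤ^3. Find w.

w = [-1, -3, -3]

Subtract the known terms from T to get the rank-1 residual R = [1, -2] ⊗ [1, -2] ⊗ w, so R[i,j,k] = a[i]·b[j]·w[k]. Pick indices with nonzero a[0]·b[0] = (1)·(1) = 1. Only the fibre through (0,0,·) is needed: R[0,0,:] = T[0,0,:] − Σₗ aₗ[0]bₗ[0]cₗ = [-1, -6, 3] − (3)·(-1)·[0, 1, -2] = [-1, -3, -3]. Then w[k] = R[0,0,k] / 1 for each k, giving w = [-1, -3, -3] / 1 = [-1, -3, -3].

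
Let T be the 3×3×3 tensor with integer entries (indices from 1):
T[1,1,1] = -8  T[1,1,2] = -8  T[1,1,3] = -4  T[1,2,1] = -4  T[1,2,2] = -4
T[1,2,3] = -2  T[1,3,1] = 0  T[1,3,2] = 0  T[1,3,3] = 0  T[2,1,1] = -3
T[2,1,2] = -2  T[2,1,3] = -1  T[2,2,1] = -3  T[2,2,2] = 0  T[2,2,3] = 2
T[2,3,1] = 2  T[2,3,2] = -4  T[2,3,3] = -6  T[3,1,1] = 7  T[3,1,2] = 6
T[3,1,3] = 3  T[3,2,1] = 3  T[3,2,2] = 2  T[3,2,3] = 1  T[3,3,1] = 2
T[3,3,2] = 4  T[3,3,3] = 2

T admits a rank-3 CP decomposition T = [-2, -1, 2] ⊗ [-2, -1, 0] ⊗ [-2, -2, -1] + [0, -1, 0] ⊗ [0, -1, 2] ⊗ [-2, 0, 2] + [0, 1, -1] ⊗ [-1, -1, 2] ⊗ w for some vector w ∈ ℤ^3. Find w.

Subtract the known terms from T to get the rank-1 residual R = [0, 1, -1] ⊗ [-1, -1, 2] ⊗ w, so R[i,j,k] = a[i]·b[j]·w[k]. Pick indices with nonzero a[2]·b[1] = (1)·(-1) = -1. Only the fibre through (2,1,·) is needed: R[2,1,:] = T[2,1,:] − Σₗ aₗ[2]bₗ[1]cₗ = [-3, -2, -1] − (-1)·(-2)·[-2, -2, -1] − (-1)·(0)·[-2, 0, 2] = [1, 2, 1]. Then w[k] = R[2,1,k] / -1 for each k, giving w = [1, 2, 1] / -1 = [-1, -2, -1].

w = [-1, -2, -1]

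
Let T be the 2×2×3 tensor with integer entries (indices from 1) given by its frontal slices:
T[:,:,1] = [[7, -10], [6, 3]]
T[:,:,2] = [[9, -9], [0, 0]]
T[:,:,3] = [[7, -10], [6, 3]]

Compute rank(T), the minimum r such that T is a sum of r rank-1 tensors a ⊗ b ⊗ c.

2

Lower bound: the mode-2 unfolding of T (rows indexed by j, columns by (i,k) = (1,1), (1,2), (1,3), (2,1), (2,2), (2,3)) is [[7, 9, 7, 6, 0, 6], [-10, -9, -10, 3, 0, 3]].
There the 2×2 minor on rows j ∈ {1, 2}, columns (i,k) ∈ {(1,1), (1,2)} is det [[7, 9], [-10, -9]] = 27 ≠ 0, so this unfolding has rank ≥ 2; CP rank is at least every unfolding rank, so rank(T) ≥ 2. (Unfolding ranks only ever bound the CP rank from below — rank(T) can be strictly larger than all of them — so the matching upper bound has to come from an explicit 2-term decomposition.)
Upper bound — finding two terms. Write S_k = T[:,:,k] for the frontal slices: S₁ = [[7, -10], [6, 3]], S₂ = [[9, -9], [0, 0]], S₃ = [[7, -10], [6, 3]].
If T = a₁ ⊗ b₁ ⊗ c₁ + a₂ ⊗ b₂ ⊗ c₂ then each S_k = c₁[k]·a₁b₁ᵀ + c₂[k]·a₂b₂ᵀ. S₁ and S₂ are linearly independent, so a₁b₁ᵀ and a₂b₂ᵀ must span the same plane of matrices: they are the rank-1 matrices of the form x·S₁ + y·S₂.
det(x·S₁ + y·S₂) is 81·x² + 81·xy = 81·(x + y)(x), vanishing at (x:y) = (1:-1) and (0:1).
M₁ = S₁ − S₂ = [[-2, -1], [6, 3]] = −[1, -3][2, 1]ᵀ and M₂ = S₂ = [[9, -9], [0, 0]] = 9·[1, 0][1, -1]ᵀ, so take a₁ = [1, -3], b₁ = [2, 1], a₂ = [1, 0], b₂ = [1, -1].
Each slice is an integer combination of E₁ = a₁b₁ᵀ and E₂ = a₂b₂ᵀ: S₁ = −E₁ + 9·E₂, S₂ = 9·E₂, S₃ = −E₁ + 9·E₂; reading off coefficients, c₁ = [-1, 0, -1] and c₂ = [9, 9, 9].
Hence T = [1, -3] ⊗ [2, 1] ⊗ [-1, 0, -1] + [1, 0] ⊗ [1, -1] ⊗ [9, 9, 9], so rank(T) ≤ 2.
These bounds meet, so rank(T) = 2.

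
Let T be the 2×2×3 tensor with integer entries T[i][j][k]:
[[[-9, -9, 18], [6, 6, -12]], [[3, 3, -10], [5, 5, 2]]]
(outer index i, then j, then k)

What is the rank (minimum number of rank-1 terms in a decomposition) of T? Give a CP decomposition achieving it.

rank(T) = 2

Lower bound: in the mode-3 unfolding of T (rows indexed by k, columns by (i,j)) the 2×2 minor on rows k ∈ {0, 2}, columns (i,j) ∈ {(0,0), (1,0)} is det [[-9, 3], [18, -10]] = 36 ≠ 0, so that unfolding has rank ≥ 2 and hence rank(T) ≥ 2 (CP rank is at least every unfolding rank, though it can be larger).
Upper bound: with S_k = T[:,:,k], the two rank-1 terms a₁b₁ᵀ, a₂b₂ᵀ are the rank-1 members of the pencil x·S₀ + y·S₂.
det(x·S₀ + y·S₂) is −63·x² + 168·xy − 84·y² = (-21)·(3·x − 2·y)(x − 2·y), vanishing at (x:y) = (2:3) and (2:1).
M₁ = 2·S₀ + 3·S₂ = [[36, -24], [-24, 16]] = 4·[3, -2][3, -2]ᵀ and M₂ = 2·S₀ + S₂ = [[0, 0], [-4, 12]] = (-4)·[0, 1][1, -3]ᵀ, so take a₁ = [3, -2], b₁ = [3, -2], a₂ = [0, 1], b₂ = [1, -3].
Each slice is an integer combination of E₁ = a₁b₁ᵀ and E₂ = a₂b₂ᵀ: S₀ = −E₁ − 3·E₂, S₁ = −E₁ − 3·E₂, S₂ = 2·E₁ + 2·E₂; reading off coefficients, c₁ = [-1, -1, 2] and c₂ = [-3, -3, 2].
Hence T = [3, -2] ⊗ [3, -2] ⊗ [-1, -1, 2] + [0, 1] ⊗ [1, -3] ⊗ [-3, -3, 2], so rank(T) ≤ 2.
These bounds meet, so rank(T) = 2.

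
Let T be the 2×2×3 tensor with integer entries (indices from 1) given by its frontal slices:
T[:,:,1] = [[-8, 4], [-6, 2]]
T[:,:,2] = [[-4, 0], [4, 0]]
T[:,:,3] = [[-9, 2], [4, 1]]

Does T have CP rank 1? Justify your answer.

No

The mode-3 unfolding of T (rows indexed by k, columns by (i,j) = (1,1), (1,2), (2,1), (2,2)) is [[-8, 4, -6, 2], [-4, 0, 4, 0], [-9, 2, 4, 1]].
There the 3×3 minor on rows k ∈ {1, 2, 3}, columns (i,j) ∈ {(1,1), (1,2), (2,1)} is det [[-8, 4, -6], [-4, 0, 4], [-9, 2, 4]] = 32 ≠ 0, so this unfolding has rank ≥ 3; CP rank is at least every unfolding rank, so rank(T) ≥ 3.
In particular rank(T) ≥ 3 > 1, so T is not rank-1.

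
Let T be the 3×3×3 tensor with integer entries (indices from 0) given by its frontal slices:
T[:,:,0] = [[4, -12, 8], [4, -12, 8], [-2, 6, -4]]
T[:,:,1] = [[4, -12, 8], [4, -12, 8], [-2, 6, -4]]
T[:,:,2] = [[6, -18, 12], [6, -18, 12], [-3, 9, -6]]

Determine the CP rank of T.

1

Lower bound: T ≠ 0 (e.g. T[0,0,0] = 4), so rank(T) ≥ 1.
Upper bound: if T = a (x) b (x) c then every fibre of T is a multiple of the corresponding factor, so read the factors off the fibres through the nonzero entry T[0,0,0] = 4.
The mode-1 fibre T[:,0,0] = [4, 4, -2] gives a = [2, 2, -1] (primitive direction); the mode-2 fibre T[0,:,0] = [4, -12, 8] gives b = [1, -3, 2]; then c[k] = T[0,0,k] / (a[0]·b[0]) = [4, 4, 6] / 2 = [2, 2, 3].
Expanding [2, 2, -1] (x) [1, -3, 2] (x) [2, 2, 3] reproduces all 27 entries of T, so T = [2, 2, -1] (x) [1, -3, 2] (x) [2, 2, 3] and rank(T) ≤ 1.
These bounds meet, so rank(T) = 1.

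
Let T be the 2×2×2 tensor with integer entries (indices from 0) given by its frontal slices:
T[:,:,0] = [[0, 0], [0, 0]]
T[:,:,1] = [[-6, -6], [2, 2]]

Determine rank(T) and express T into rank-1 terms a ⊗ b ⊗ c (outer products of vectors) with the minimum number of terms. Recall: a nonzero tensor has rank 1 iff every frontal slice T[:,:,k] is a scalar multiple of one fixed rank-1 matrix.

Lower bound: T ≠ 0 (e.g. T[0,0,1] = -6), so rank(T) ≥ 1.
Upper bound: the mode-1 fibre T[:,0,1] = [-6, 2] gives a = (3, -1) (primitive direction); the mode-2 fibre T[0,:,1] = [-6, -6] gives b = (1, 1); then c[k] = T[0,0,k] / (a[0]·b[0]) = [0, -6] / 3 = (0, -2).
Expanding (3, -1) ⊗ (1, 1) ⊗ (0, -2) reproduces all 8 entries of T, so T = (3, -1) ⊗ (1, 1) ⊗ (0, -2) and rank(T) ≤ 1.
These bounds meet, so rank(T) = 1.

rank(T) = 1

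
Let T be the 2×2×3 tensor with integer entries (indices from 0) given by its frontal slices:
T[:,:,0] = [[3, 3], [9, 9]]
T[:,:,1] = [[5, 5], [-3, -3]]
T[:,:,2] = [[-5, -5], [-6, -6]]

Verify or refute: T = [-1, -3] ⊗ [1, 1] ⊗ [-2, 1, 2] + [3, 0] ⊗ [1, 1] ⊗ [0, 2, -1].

Reconstruct entry (0,0,0) from the claimed factors: Σₗ aₗ[0]bₗ[0]cₗ[0] = (-1)·(1)·(-2) + (3)·(1)·(0) = 2, but T[0,0,0] = 3. The claim is false.

No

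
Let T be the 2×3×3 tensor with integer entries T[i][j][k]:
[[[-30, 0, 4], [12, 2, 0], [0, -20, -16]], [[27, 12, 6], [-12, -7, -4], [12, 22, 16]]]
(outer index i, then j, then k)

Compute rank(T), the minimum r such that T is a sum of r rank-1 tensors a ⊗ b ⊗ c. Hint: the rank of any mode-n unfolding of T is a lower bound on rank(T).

2

Lower bound: the mode-1 unfolding of T (rows indexed by i, columns by (j,k) = (0,0), (0,1), (0,2), (1,0), (1,1), (1,2), (2,0), (2,1), (2,2)) is [[-30, 0, 4, 12, 2, 0, 0, -20, -16], [27, 12, 6, -12, -7, -4, 12, 22, 16]].
There the 2×2 minor on rows i ∈ {0, 1}, columns (j,k) ∈ {(0,0), (0,1)} is det [[-30, 0], [27, 12]] = -360 ≠ 0, so this unfolding has rank ≥ 2; CP rank is at least every unfolding rank, so rank(T) ≥ 2. (Flattening ranks never certify an upper bound on CP rank; for that we must actually write T with 2 rank-1 terms.)
Upper bound — finding two terms. Write S_k = T[:,:,k] for the frontal slices: S₀ = [[-30, 12, 0], [27, -12, 12]], S₁ = [[0, 2, -20], [12, -7, 22]], S₂ = [[4, 0, -16], [6, -4, 16]].
If T = a₁ ⊗ b₁ ⊗ c₁ + a₂ ⊗ b₂ ⊗ c₂ then each S_k = c₁[k]·a₁b₁ᵀ + c₂[k]·a₂b₂ᵀ. S₀ and S₁ are linearly independent, so a₁b₁ᵀ and a₂b₂ᵀ must span the same plane of matrices: they are the rank-1 matrices of the form x·S₀ + y·S₁.
The 2×2 minor of x·S₀ + y·S₁ on rows {0,1}, columns {0,1} is 36·x² + 12·xy − 24·y² = 12·(3·x − 2·y)(x + y), vanishing at (x:y) = (2:3) and (1:-1).
M₁ = 2·S₀ + 3·S₁ = [[-60, 30, -60], [90, -45, 90]] = (-15)·[2, -3][2, -1, 2]ᵀ and M₂ = S₀ − S₁ = [[-30, 10, 20], [15, -5, -10]] = (-5)·[2, -1][3, -1, -2]ᵀ, so take a₁ = [2, -3], b₁ = [2, -1, 2], a₂ = [2, -1], b₂ = [3, -1, -2].
Each slice is an integer combination of E₁ = a₁b₁ᵀ and E₂ = a₂b₂ᵀ: S₀ = −3·E₁ − 3·E₂, S₁ = −3·E₁ + 2·E₂, S₂ = −2·E₁ + 2·E₂; reading off coefficients, c₁ = [-3, -3, -2] and c₂ = [-3, 2, 2].
Hence T = [2, -3] ⊗ [2, -1, 2] ⊗ [-3, -3, -2] + [2, -1] ⊗ [3, -1, -2] ⊗ [-3, 2, 2], so rank(T) ≤ 2.
These bounds meet, so rank(T) = 2.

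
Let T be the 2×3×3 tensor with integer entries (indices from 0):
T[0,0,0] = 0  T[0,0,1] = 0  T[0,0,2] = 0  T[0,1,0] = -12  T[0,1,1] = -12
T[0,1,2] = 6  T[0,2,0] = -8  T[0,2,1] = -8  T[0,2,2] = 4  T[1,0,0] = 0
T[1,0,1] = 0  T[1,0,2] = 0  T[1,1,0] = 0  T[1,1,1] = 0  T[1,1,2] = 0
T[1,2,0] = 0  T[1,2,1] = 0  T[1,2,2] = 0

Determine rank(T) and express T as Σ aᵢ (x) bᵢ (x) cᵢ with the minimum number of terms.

Lower bound: T ≠ 0 (e.g. T[0,1,0] = -12), so rank(T) ≥ 1.
Upper bound: if T = a (x) b (x) c then every fibre of T is a multiple of the corresponding factor, so read the factors off the fibres through the nonzero entry T[0,1,0] = -12.
The mode-1 fibre T[:,1,0] = [-12, 0] gives a = [1, 0] (primitive direction); the mode-2 fibre T[0,:,0] = [0, -12, -8] gives b = [0, 3, 2]; then c[k] = T[0,1,k] / (a[0]·b[1]) = [-12, -12, 6] / 3 = [-4, -4, 2].
Expanding [1, 0] (x) [0, 3, 2] (x) [-4, -4, 2] reproduces all 18 entries of T, so T = [1, 0] (x) [0, 3, 2] (x) [-4, -4, 2] and rank(T) ≤ 1.
These bounds meet, so rank(T) = 1.

rank(T) = 1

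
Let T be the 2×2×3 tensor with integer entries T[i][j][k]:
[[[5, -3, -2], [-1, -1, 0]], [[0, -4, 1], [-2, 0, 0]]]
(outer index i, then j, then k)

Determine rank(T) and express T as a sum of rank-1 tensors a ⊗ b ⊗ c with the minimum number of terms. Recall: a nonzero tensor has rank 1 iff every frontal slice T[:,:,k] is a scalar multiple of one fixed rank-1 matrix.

rank(T) = 3

Lower bound: the mode-3 unfolding of T (rows indexed by k, columns by (i,j) = (0,0), (0,1), (1,0), (1,1)) is [[5, -1, 0, -2], [-3, -1, -4, 0], [-2, 0, 1, 0]].
There the 3×3 minor on rows k ∈ {0, 1, 2}, columns (i,j) ∈ {(0,0), (0,1), (1,0)} is det [[5, -1, 0], [-3, -1, -4], [-2, 0, 1]] = -16 ≠ 0, so this unfolding has rank ≥ 3; CP rank is at least every unfolding rank, so rank(T) ≥ 3. (Unfolding ranks only ever bound the CP rank from below — rank(T) can be strictly larger than all of them — so the matching upper bound has to come from an explicit 3-term decomposition.)
Upper bound: T is a sum of 3 rank-1 terms, T = [1, 1] ⊗ [1, 1] ⊗ [0, -2, 0] + [1, 2] ⊗ [1, -1] ⊗ [1, -1, 0] + [2, -1] ⊗ [1, 0] ⊗ [2, 0, -1] (one valid choice — decompositions are not unique — normalised so each a, b is primitive with positive first nonzero entry; check it by expanding all entries), so rank(T) ≤ 3.
These bounds meet, so rank(T) = 3.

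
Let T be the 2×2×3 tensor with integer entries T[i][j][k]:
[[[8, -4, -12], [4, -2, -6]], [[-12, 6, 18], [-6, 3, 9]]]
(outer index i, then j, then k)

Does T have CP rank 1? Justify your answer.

If T = a ⊗ b ⊗ c then every fibre of T is a multiple of the corresponding factor, so read the factors off the fibres through the nonzero entry T[0,0,0] = 8.
The mode-1 fibre T[:,0,0] = [8, -12] gives a = (2, -3) (primitive direction); the mode-2 fibre T[0,:,0] = [8, 4] gives b = (2, 1); then c[k] = T[0,0,k] / (a[0]·b[0]) = [8, -4, -12] / 4 = (2, -1, -3).
Expanding (2, -3) ⊗ (2, 1) ⊗ (2, -1, -3) reproduces all 12 entries of T, so T = (2, -3) ⊗ (2, 1) ⊗ (2, -1, -3) and rank(T) ≤ 1.
Equivalently every frontal slice T[:,:,k] is c[k] times the rank-1 matrix (2, -3) ⊗ (2, 1). So T has rank 1 (it is nonzero).

Yes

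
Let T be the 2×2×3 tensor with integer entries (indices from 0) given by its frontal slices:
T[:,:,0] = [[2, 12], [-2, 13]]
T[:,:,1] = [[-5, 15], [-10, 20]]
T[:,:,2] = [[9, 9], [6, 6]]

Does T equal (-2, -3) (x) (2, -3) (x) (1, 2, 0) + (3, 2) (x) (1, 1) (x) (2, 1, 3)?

Reconstruct entrywise from the claimed factors. For example, T[1,1,1] = 20 and Σₗ aₗ[1]bₗ[1]cₗ[1] = (-3)·(-3)·(2) + (2)·(1)·(1) = 20; checking all 12 entries, every one matches. The claim holds.

Yes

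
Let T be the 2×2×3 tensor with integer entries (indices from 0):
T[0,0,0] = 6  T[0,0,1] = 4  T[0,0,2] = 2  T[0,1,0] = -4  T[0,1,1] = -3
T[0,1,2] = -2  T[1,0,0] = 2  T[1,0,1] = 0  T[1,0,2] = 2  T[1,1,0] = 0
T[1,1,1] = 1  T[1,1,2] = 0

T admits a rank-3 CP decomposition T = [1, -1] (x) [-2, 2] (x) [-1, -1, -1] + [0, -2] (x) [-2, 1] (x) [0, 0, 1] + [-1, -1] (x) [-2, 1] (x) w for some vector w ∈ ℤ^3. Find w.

Subtract the known terms from T to get the rank-1 residual R = [-1, -1] (x) [-2, 1] (x) w, so R[i,j,k] = a[i]·b[j]·w[k]. Pick indices with nonzero a[0]·b[0] = (-1)·(-2) = 2. Only the fibre through (0,0,·) is needed: R[0,0,:] = T[0,0,:] − Σₗ aₗ[0]bₗ[0]cₗ = [6, 4, 2] − (1)·(-2)·[-1, -1, -1] − (0)·(-2)·[0, 0, 1] = [4, 2, 0]. Then w[k] = R[0,0,k] / 2 for each k, giving w = [4, 2, 0] / 2 = [2, 1, 0].

w = [2, 1, 0]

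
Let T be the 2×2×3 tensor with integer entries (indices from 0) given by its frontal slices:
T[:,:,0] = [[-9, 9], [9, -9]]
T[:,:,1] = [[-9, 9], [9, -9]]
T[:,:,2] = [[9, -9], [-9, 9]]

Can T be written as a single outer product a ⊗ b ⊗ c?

Yes

If T = a ⊗ b ⊗ c then every fibre of T is a multiple of the corresponding factor, so read the factors off the fibres through the nonzero entry T[0,0,0] = -9.
The mode-1 fibre T[:,0,0] = [-9, 9] gives a = [1, -1] (primitive direction); the mode-2 fibre T[0,:,0] = [-9, 9] gives b = [1, -1]; then c[k] = T[0,0,k] / (a[0]·b[0]) = [-9, -9, 9] / 1 = [-9, -9, 9].
Expanding [1, -1] ⊗ [1, -1] ⊗ [-9, -9, 9] reproduces all 12 entries of T, so T = [1, -1] ⊗ [1, -1] ⊗ [-9, -9, 9] and rank(T) ≤ 1.
Equivalently every frontal slice T[:,:,k] is c[k] times the rank-1 matrix [1, -1] ⊗ [1, -1]. So T has rank 1 (it is nonzero).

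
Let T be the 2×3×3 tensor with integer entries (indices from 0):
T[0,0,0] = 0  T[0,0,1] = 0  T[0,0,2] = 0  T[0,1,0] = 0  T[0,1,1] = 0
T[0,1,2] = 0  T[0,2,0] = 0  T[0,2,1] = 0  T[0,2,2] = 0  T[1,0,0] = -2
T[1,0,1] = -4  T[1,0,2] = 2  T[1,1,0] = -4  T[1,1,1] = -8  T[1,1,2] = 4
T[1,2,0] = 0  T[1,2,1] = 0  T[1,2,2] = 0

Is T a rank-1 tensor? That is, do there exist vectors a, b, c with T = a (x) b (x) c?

Yes

If T = a (x) b (x) c then every fibre of T is a multiple of the corresponding factor, so read the factors off the fibres through the nonzero entry T[1,0,0] = -2.
The mode-1 fibre T[:,0,0] = [0, -2] gives a = [0, 1] (primitive direction); the mode-2 fibre T[1,:,0] = [-2, -4, 0] gives b = [1, 2, 0]; then c[k] = T[1,0,k] / (a[1]·b[0]) = [-2, -4, 2] / 1 = [-2, -4, 2].
Expanding [0, 1] (x) [1, 2, 0] (x) [-2, -4, 2] reproduces all 18 entries of T, so T = [0, 1] (x) [1, 2, 0] (x) [-2, -4, 2] and rank(T) ≤ 1.
Equivalently every frontal slice T[:,:,k] is c[k] times the rank-1 matrix [0, 1] (x) [1, 2, 0]. So T has rank 1 (it is nonzero).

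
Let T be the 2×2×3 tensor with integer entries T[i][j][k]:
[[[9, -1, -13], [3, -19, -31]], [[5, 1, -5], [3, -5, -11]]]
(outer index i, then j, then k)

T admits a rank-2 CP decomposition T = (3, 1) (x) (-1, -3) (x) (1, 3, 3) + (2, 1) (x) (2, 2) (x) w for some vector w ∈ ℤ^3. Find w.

w = (3, 2, -1)

Subtract the known terms from T to get the rank-1 residual R = (2, 1) (x) (2, 2) (x) w, so R[i,j,k] = a[i]·b[j]·w[k]. Pick indices with nonzero a[0]·b[0] = (2)·(2) = 4. Only the fibre through (0,0,·) is needed: R[0,0,:] = T[0,0,:] − Σₗ aₗ[0]bₗ[0]cₗ = [9, -1, -13] − (3)·(-1)·(1, 3, 3) = [12, 8, -4]. Then w[k] = R[0,0,k] / 4 for each k, giving w = [12, 8, -4] / 4 = (3, 2, -1).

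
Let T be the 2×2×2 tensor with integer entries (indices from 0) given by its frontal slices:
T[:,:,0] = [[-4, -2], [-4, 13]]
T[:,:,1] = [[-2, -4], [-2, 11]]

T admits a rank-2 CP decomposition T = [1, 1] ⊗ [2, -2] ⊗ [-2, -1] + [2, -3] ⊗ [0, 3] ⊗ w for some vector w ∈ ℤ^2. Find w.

Subtract the known terms from T to get the rank-1 residual R = [2, -3] ⊗ [0, 3] ⊗ w, so R[i,j,k] = a[i]·b[j]·w[k]. Pick indices with nonzero a[0]·b[1] = (2)·(3) = 6. Only the fibre through (0,1,·) is needed: R[0,1,:] = T[0,1,:] − Σₗ aₗ[0]bₗ[1]cₗ = [-2, -4] − (1)·(-2)·[-2, -1] = [-6, -6]. Then w[k] = R[0,1,k] / 6 for each k, giving w = [-6, -6] / 6 = [-1, -1].

w = [-1, -1]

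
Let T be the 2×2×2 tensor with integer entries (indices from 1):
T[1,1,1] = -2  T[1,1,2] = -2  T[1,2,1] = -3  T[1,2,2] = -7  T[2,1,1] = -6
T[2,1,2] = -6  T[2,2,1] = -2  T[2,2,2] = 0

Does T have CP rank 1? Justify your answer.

The mode-3 unfolding of T (rows indexed by k, columns by (i,j) = (1,1), (1,2), (2,1), (2,2)) is [[-2, -3, -6, -2], [-2, -7, -6, 0]].
There the 2×2 minor on rows k ∈ {1, 2}, columns (i,j) ∈ {(1,1), (1,2)} is det [[-2, -3], [-2, -7]] = 8 ≠ 0, so this unfolding has rank ≥ 2; CP rank is at least every unfolding rank, so rank(T) ≥ 2.
In particular rank(T) ≥ 2 > 1, so T is not rank-1.

No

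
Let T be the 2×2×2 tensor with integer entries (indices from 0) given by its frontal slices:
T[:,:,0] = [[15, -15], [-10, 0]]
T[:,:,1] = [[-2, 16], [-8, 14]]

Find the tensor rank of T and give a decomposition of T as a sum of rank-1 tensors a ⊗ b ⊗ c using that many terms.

Lower bound: the mode-2 unfolding of T (rows indexed by j, columns by (i,k) = (0,0), (0,1), (1,0), (1,1)) is [[15, -2, -10, -8], [-15, 16, 0, 14]].
There the 2×2 minor on rows j ∈ {0, 1}, columns (i,k) ∈ {(0,0), (0,1)} is det [[15, -2], [-15, 16]] = 210 ≠ 0, so this unfolding has rank ≥ 2; CP rank is at least every unfolding rank, so rank(T) ≥ 2. (This is only a lower bound: in general the CP rank may exceed every unfolding rank, so we still need to exhibit 2 rank-1 terms summing to T.)
Upper bound — finding two terms. Write S_k = T[:,:,k] for the frontal slices: S₀ = [[15, -15], [-10, 0]], S₁ = [[-2, 16], [-8, 14]].
If T = a₁ ⊗ b₁ ⊗ c₁ + a₂ ⊗ b₂ ⊗ c₂ then each S_k = c₁[k]·a₁b₁ᵀ + c₂[k]·a₂b₂ᵀ. S₀ and S₁ are linearly independent, so a₁b₁ᵀ and a₂b₂ᵀ must span the same plane of matrices: they are the rank-1 matrices of the form x·S₀ + y·S₁.
det(x·S₀ + y·S₁) is −150·x² + 250·xy + 100·y² = (-50)·(x − 2·y)(3·x + y), vanishing at (x:y) = (2:1) and (1:-3).
M₁ = 2·S₀ + S₁ = [[28, -14], [-28, 14]] = 14·(1, -1)(2, -1)ᵀ and M₂ = S₀ − 3·S₁ = [[21, -63], [14, -42]] = 7·(3, 2)(1, -3)ᵀ, so take a₁ = (1, -1), b₁ = (2, -1), a₂ = (3, 2), b₂ = (1, -3).
Each slice is an integer combination of E₁ = a₁b₁ᵀ and E₂ = a₂b₂ᵀ: S₀ = 6·E₁ + E₂, S₁ = 2·E₁ − 2·E₂; reading off coefficients, c₁ = (6, 2) and c₂ = (1, -2).
Hence T = (1, -1) ⊗ (2, -1) ⊗ (6, 2) + (3, 2) ⊗ (1, -3) ⊗ (1, -2), so rank(T) ≤ 2.
These bounds meet, so rank(T) = 2.

rank(T) = 2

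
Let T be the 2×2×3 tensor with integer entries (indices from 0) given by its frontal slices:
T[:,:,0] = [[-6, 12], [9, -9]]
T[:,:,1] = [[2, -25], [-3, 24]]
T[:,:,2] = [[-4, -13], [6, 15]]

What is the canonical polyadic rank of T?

2

Lower bound: the mode-2 unfolding of T (rows indexed by j, columns by (i,k) = (0,0), (0,1), (0,2), (1,0), (1,1), (1,2)) is [[-6, 2, -4, 9, -3, 6], [12, -25, -13, -9, 24, 15]].
There the 2×2 minor on rows j ∈ {0, 1}, columns (i,k) ∈ {(0,0), (0,1)} is det [[-6, 2], [12, -25]] = 126 ≠ 0, so this unfolding has rank ≥ 2; CP rank is at least every unfolding rank, so rank(T) ≥ 2. (This is only a lower bound: in general the CP rank may exceed every unfolding rank, so we still need to exhibit 2 rank-1 terms summing to T.)
Upper bound — finding two terms. Write S_k = T[:,:,k] for the frontal slices: S₀ = [[-6, 12], [9, -9]], S₁ = [[2, -25], [-3, 24]], S₂ = [[-4, -13], [6, 15]].
If T = a₁ (x) b₁ (x) c₁ + a₂ (x) b₂ (x) c₂ then each S_k = c₁[k]·a₁b₁ᵀ + c₂[k]·a₂b₂ᵀ. S₀ and S₁ are linearly independent, so a₁b₁ᵀ and a₂b₂ᵀ must span the same plane of matrices: they are the rank-1 matrices of the form x·S₀ + y·S₁.
det(x·S₀ + y·S₁) is −54·x² + 99·xy − 27·y² = (-9)·(2·x − 3·y)(3·x − y), vanishing at (x:y) = (3:2) and (1:3).
M₁ = 3·S₀ + 2·S₁ = [[-14, -14], [21, 21]] = (-7)·[2, -3][1, 1]ᵀ and M₂ = S₀ + 3·S₁ = [[0, -63], [0, 63]] = (-63)·[1, -1][0, 1]ᵀ, so take a₁ = [2, -3], b₁ = [1, 1], a₂ = [1, -1], b₂ = [0, 1].
Each slice is an integer combination of E₁ = a₁b₁ᵀ and E₂ = a₂b₂ᵀ: S₀ = −3·E₁ + 18·E₂, S₁ = E₁ − 27·E₂, S₂ = −2·E₁ − 9·E₂; reading off coefficients, c₁ = [-3, 1, -2] and c₂ = [18, -27, -9].
Hence T = [2, -3] (x) [1, 1] (x) [-3, 1, -2] + [1, -1] (x) [0, 1] (x) [18, -27, -9], so rank(T) ≤ 2.
These bounds meet, so rank(T) = 2.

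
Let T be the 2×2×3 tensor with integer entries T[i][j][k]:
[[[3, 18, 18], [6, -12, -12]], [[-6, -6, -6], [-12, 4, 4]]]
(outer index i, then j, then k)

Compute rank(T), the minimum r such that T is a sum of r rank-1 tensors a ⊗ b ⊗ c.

2

Lower bound: the mode-2 unfolding of T (rows indexed by j, columns by (i,k) = (0,0), (0,1), (0,2), (1,0), (1,1), (1,2)) is [[3, 18, 18, -6, -6, -6], [6, -12, -12, -12, 4, 4]].
There the 2×2 minor on rows j ∈ {0, 1}, columns (i,k) ∈ {(0,0), (0,1)} is det [[3, 18], [6, -12]] = -144 ≠ 0, so this unfolding has rank ≥ 2; CP rank is at least every unfolding rank, so rank(T) ≥ 2. (This is only a lower bound: in general the CP rank may exceed every unfolding rank, so we still need to exhibit 2 rank-1 terms summing to T.)
Upper bound — finding two terms. Write S_k = T[:,:,k] for the frontal slices: S₀ = [[3, 6], [-6, -12]], S₁ = [[18, -12], [-6, 4]], S₂ = [[18, -12], [-6, 4]].
If T = a₁ ⊗ b₁ ⊗ c₁ + a₂ ⊗ b₂ ⊗ c₂ then each S_k = c₁[k]·a₁b₁ᵀ + c₂[k]·a₂b₂ᵀ. S₀ and S₁ are linearly independent, so a₁b₁ᵀ and a₂b₂ᵀ must span the same plane of matrices: they are the rank-1 matrices of the form x·S₀ + y·S₁.
det(x·S₀ + y·S₁) is −240·xy = (-240)·(y)(x), vanishing at (x:y) = (1:0) and (0:1).
M₁ = S₀ = [[3, 6], [-6, -12]] = 3·[1, -2][1, 2]ᵀ and M₂ = S₁ = [[18, -12], [-6, 4]] = 2·[3, -1][3, -2]ᵀ, so take a₁ = [1, -2], b₁ = [1, 2], a₂ = [3, -1], b₂ = [3, -2].
Each slice is an integer combination of E₁ = a₁b₁ᵀ and E₂ = a₂b₂ᵀ: S₀ = 3·E₁, S₁ = 2·E₂, S₂ = 2·E₂; reading off coefficients, c₁ = [3, 0, 0] and c₂ = [0, 2, 2].
Hence T = [1, -2] ⊗ [1, 2] ⊗ [3, 0, 0] + [3, -1] ⊗ [3, -2] ⊗ [0, 2, 2], so rank(T) ≤ 2.
These bounds meet, so rank(T) = 2.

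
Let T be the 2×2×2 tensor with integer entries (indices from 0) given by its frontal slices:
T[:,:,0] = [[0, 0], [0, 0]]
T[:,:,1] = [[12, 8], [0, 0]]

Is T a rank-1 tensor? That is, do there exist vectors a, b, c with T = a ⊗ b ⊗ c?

If T = a ⊗ b ⊗ c then every fibre of T is a multiple of the corresponding factor, so read the factors off the fibres through the nonzero entry T[0,0,1] = 12.
The mode-1 fibre T[:,0,1] = [12, 0] gives a = [1, 0] (primitive direction); the mode-2 fibre T[0,:,1] = [12, 8] gives b = [3, 2]; then c[k] = T[0,0,k] / (a[0]·b[0]) = [0, 12] / 3 = [0, 4].
Expanding [1, 0] ⊗ [3, 2] ⊗ [0, 4] reproduces all 8 entries of T, so T = [1, 0] ⊗ [3, 2] ⊗ [0, 4] and rank(T) ≤ 1.
Equivalently every frontal slice T[:,:,k] is c[k] times the rank-1 matrix [1, 0] ⊗ [3, 2]. So T has rank 1 (it is nonzero).

Yes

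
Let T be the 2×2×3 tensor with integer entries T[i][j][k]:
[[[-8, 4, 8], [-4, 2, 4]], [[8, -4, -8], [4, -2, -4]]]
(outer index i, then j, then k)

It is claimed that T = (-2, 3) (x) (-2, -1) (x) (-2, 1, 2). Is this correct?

Reconstruct entry (1,0,0) from the claimed factors: Σₗ aₗ[1]bₗ[0]cₗ[0] = (3)·(-2)·(-2) = 12, but T[1,0,0] = 8. The claim is false.

No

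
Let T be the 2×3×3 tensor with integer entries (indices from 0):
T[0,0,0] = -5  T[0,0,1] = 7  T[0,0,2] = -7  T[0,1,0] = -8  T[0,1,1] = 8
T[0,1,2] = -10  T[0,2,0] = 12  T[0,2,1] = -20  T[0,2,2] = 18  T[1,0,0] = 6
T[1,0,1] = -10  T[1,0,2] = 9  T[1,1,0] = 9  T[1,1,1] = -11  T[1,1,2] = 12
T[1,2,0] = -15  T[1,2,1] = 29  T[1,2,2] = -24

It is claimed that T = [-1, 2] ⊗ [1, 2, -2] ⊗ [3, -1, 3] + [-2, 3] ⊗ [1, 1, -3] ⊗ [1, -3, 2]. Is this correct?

Reconstruct entry (1,0,0) from the claimed factors: Σₗ aₗ[1]bₗ[0]cₗ[0] = (2)·(1)·(3) + (3)·(1)·(1) = 9, but T[1,0,0] = 6. The claim is false.

No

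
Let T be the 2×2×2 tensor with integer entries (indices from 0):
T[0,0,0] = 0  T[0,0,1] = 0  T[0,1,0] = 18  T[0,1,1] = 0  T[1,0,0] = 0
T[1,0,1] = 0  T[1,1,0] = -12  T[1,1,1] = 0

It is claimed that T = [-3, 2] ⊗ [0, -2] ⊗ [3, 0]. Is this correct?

Reconstruct entrywise from the claimed factors. For example, T[0,1,0] = 18 and Σₗ aₗ[0]bₗ[1]cₗ[0] = (-3)·(-2)·(3) = 18; checking all 8 entries, every one matches. The claim holds.

Yes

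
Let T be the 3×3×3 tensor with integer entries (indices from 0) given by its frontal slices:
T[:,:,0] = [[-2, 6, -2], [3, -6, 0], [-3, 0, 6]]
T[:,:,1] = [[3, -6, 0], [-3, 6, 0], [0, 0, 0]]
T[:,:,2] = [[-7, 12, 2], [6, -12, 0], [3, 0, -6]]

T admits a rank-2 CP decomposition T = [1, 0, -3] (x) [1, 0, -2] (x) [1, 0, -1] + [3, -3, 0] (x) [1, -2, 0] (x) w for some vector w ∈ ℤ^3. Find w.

w = [-1, 1, -2]

Subtract the known terms from T to get the rank-1 residual R = [3, -3, 0] (x) [1, -2, 0] (x) w, so R[i,j,k] = a[i]·b[j]·w[k]. Pick indices with nonzero a[0]·b[0] = (3)·(1) = 3. Only the fibre through (0,0,·) is needed: R[0,0,:] = T[0,0,:] − Σₗ aₗ[0]bₗ[0]cₗ = [-2, 3, -7] − (1)·(1)·[1, 0, -1] = [-3, 3, -6]. Then w[k] = R[0,0,k] / 3 for each k, giving w = [-3, 3, -6] / 3 = [-1, 1, -2].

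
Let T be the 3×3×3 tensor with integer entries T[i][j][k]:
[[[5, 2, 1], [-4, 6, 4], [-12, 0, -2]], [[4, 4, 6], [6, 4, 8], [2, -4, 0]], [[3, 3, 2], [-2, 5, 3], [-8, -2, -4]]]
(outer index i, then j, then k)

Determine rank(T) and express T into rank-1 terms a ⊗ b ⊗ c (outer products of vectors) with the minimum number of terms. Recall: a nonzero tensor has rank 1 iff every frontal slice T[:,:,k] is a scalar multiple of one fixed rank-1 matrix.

Lower bound: the mode-2 unfolding of T (rows indexed by j, columns by (i,k) = (0,0), (0,1), (0,2), (1,0), (1,1), (1,2), (2,0), (2,1), (2,2)) is [[5, 2, 1, 4, 4, 6, 3, 3, 2], [-4, 6, 4, 6, 4, 8, -2, 5, 3], [-12, 0, -2, 2, -4, 0, -8, -2, -4]].
There the 3×3 minor on rows j ∈ {0, 1, 2}, columns (i,k) ∈ {(0,0), (0,1), (0,2)} is det [[5, 2, 1], [-4, 6, 4], [-12, 0, -2]] = -100 ≠ 0, so this unfolding has rank ≥ 3; CP rank is at least every unfolding rank, so rank(T) ≥ 3. (Unfolding ranks only ever bound the CP rank from below — rank(T) can be strictly larger than all of them — so the matching upper bound has to come from an explicit 3-term decomposition.)
Upper bound: T is a sum of 3 rank-1 terms, T = [1, -2, 1] ⊗ [1, 2, 2] ⊗ [-1, 0, -1] + [1, 1, 1] ⊗ [1, 1, -1] ⊗ [2, 4, 4] + [2, 0, 1] ⊗ [1, -1, -2] ⊗ [2, -1, -1] (written with every a and b primitive with positive leading entry and the scale carried by c; CP decompositions are not unique, and this one is verified by expanding entrywise), so rank(T) ≤ 3.
These bounds meet, so rank(T) = 3.

rank(T) = 3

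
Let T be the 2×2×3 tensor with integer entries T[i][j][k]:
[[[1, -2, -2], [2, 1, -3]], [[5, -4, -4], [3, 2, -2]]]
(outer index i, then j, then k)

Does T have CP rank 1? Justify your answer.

The mode-3 unfolding of T (rows indexed by k, columns by (i,j) = (0,0), (0,1), (1,0), (1,1)) is [[1, 2, 5, 3], [-2, 1, -4, 2], [-2, -3, -4, -2]].
There the 3×3 minor on rows k ∈ {0, 1, 2}, columns (i,j) ∈ {(0,0), (0,1), (1,0)} is det [[1, 2, 5], [-2, 1, -4], [-2, -3, -4]] = 24 ≠ 0, so this unfolding has rank ≥ 3; CP rank is at least every unfolding rank, so rank(T) ≥ 3.
In particular rank(T) ≥ 3 > 1, so T is not rank-1.

No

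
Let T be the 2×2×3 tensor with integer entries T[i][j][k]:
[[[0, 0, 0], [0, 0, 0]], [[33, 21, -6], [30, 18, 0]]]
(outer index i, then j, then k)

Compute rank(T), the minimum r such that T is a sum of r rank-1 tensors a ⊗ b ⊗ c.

Lower bound: in the mode-2 unfolding of T (rows indexed by j, columns by (i,k)) the 2×2 minor on rows j ∈ {0, 1}, columns (i,k) ∈ {(1,0), (1,1)} is det [[33, 21], [30, 18]] = -36 ≠ 0, so that unfolding has rank ≥ 2 and hence rank(T) ≥ 2 (CP rank is at least every unfolding rank, though it can be larger).
Upper bound: T[i,:,:] = a[i]·M for every slice, with a = [0, 1] and M = [[33, 21, -6], [30, 18, 0]] (rows j, columns k).
Splitting M by its rows (j = 0, 1), M = [1, 0][33, 21, -6]ᵀ + [0, 1][30, 18, 0]ᵀ.
Hence T = [0, 1] ⊗ [1, 0] ⊗ [33, 21, -6] + [0, 1] ⊗ [0, 1] ⊗ [30, 18, 0], so rank(T) ≤ 2.
These bounds meet, so rank(T) = 2.

2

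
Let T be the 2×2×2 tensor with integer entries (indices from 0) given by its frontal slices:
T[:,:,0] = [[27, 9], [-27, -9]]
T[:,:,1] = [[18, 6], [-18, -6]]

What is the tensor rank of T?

1

Lower bound: T ≠ 0 (e.g. T[0,0,0] = 27), so rank(T) ≥ 1.
Upper bound: if T = a ⊗ b ⊗ c then every fibre of T is a multiple of the corresponding factor, so read the factors off the fibres through the nonzero entry T[0,0,0] = 27.
The mode-1 fibre T[:,0,0] = [27, -27] gives a = [1, -1] (primitive direction); the mode-2 fibre T[0,:,0] = [27, 9] gives b = [3, 1]; then c[k] = T[0,0,k] / (a[0]·b[0]) = [27, 18] / 3 = [9, 6].
Expanding [1, -1] ⊗ [3, 1] ⊗ [9, 6] reproduces all 8 entries of T, so T = [1, -1] ⊗ [3, 1] ⊗ [9, 6] and rank(T) ≤ 1.
These bounds meet, so rank(T) = 1.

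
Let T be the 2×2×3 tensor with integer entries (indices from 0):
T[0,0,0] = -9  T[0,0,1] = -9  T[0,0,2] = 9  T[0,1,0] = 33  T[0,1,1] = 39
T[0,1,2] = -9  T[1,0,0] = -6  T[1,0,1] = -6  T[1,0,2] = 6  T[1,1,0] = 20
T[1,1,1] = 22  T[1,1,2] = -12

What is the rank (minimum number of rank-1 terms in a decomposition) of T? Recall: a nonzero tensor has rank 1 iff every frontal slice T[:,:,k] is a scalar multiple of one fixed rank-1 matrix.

2

Lower bound: the mode-2 unfolding of T (rows indexed by j, columns by (i,k) = (0,0), (0,1), (0,2), (1,0), (1,1), (1,2)) is [[-9, -9, 9, -6, -6, 6], [33, 39, -9, 20, 22, -12]].
There the 2×2 minor on rows j ∈ {0, 1}, columns (i,k) ∈ {(0,0), (0,1)} is det [[-9, -9], [33, 39]] = -54 ≠ 0, so this unfolding has rank ≥ 2; CP rank is at least every unfolding rank, so rank(T) ≥ 2. (This is only a lower bound: in general the CP rank may exceed every unfolding rank, so we still need to exhibit 2 rank-1 terms summing to T.)
Upper bound — finding two terms. Write S_k = T[:,:,k] for the frontal slices: S₀ = [[-9, 33], [-6, 20]], S₁ = [[-9, 39], [-6, 22]], S₂ = [[9, -9], [6, -12]].
If T = a₁ ⊗ b₁ ⊗ c₁ + a₂ ⊗ b₂ ⊗ c₂ then each S_k = c₁[k]·a₁b₁ᵀ + c₂[k]·a₂b₂ᵀ. S₀ and S₁ are linearly independent, so a₁b₁ᵀ and a₂b₂ᵀ must span the same plane of matrices: they are the rank-1 matrices of the form x·S₀ + y·S₁.
det(x·S₀ + y·S₁) is 18·x² + 54·xy + 36·y² = 18·(x + 2·y)(x + y), vanishing at (x:y) = (2:-1) and (1:-1).
M₁ = 2·S₀ − S₁ = [[-9, 27], [-6, 18]] = (-3)·[3, 2][1, -3]ᵀ and M₂ = S₀ − S₁ = [[0, -6], [0, -2]] = (-2)·[3, 1][0, 1]ᵀ, so take a₁ = [3, 2], b₁ = [1, -3], a₂ = [3, 1], b₂ = [0, 1].
Each slice is an integer combination of E₁ = a₁b₁ᵀ and E₂ = a₂b₂ᵀ: S₀ = −3·E₁ + 2·E₂, S₁ = −3·E₁ + 4·E₂, S₂ = 3·E₁ + 6·E₂; reading off coefficients, c₁ = [-3, -3, 3] and c₂ = [2, 4, 6].
Hence T = [3, 2] ⊗ [1, -3] ⊗ [-3, -3, 3] + [3, 1] ⊗ [0, 1] ⊗ [2, 4, 6], so rank(T) ≤ 2.
These bounds meet, so rank(T) = 2.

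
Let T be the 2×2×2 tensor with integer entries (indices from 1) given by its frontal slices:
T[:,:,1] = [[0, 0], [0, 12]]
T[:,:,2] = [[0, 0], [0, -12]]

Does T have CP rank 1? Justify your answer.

Yes

If T = a ⊗ b ⊗ c then every fibre of T is a multiple of the corresponding factor, so read the factors off the fibres through the nonzero entry T[2,2,1] = 12.
The mode-1 fibre T[:,2,1] = [0, 12] gives a = [0, 1] (primitive direction); the mode-2 fibre T[2,:,1] = [0, 12] gives b = [0, 1]; then c[k] = T[2,2,k] / (a[2]·b[2]) = [12, -12] / 1 = [12, -12].
Expanding [0, 1] ⊗ [0, 1] ⊗ [12, -12] reproduces all 8 entries of T, so T = [0, 1] ⊗ [0, 1] ⊗ [12, -12] and rank(T) ≤ 1.
Equivalently every frontal slice T[:,:,k] is c[k] times the rank-1 matrix [0, 1] ⊗ [0, 1]. So T has rank 1 (it is nonzero).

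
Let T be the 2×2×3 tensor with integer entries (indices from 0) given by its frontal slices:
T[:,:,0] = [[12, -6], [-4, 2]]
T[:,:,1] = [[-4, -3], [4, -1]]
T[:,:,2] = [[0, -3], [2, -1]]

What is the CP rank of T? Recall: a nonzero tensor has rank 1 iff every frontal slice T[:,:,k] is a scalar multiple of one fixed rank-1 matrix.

Lower bound: the mode-3 unfolding of T (rows indexed by k, columns by (i,j) = (0,0), (0,1), (1,0), (1,1)) is [[12, -6, -4, 2], [-4, -3, 4, -1], [0, -3, 2, -1]].
There the 3×3 minor on rows k ∈ {0, 1, 2}, columns (i,j) ∈ {(0,0), (0,1), (1,0)} is det [[12, -6, -4], [-4, -3, 4], [0, -3, 2]] = -24 ≠ 0, so this unfolding has rank ≥ 3; CP rank is at least every unfolding rank, so rank(T) ≥ 3. (This is only a lower bound: in general the CP rank may exceed every unfolding rank, so we still need to exhibit 3 rank-1 terms summing to T.)
Upper bound: T is a sum of 3 rank-1 terms, T = [1, -1] (x) [0, 1] (x) [-2, 1, 1] + [1, 0] (x) [1, -1] (x) [4, 4, 4] + [2, -1] (x) [1, 0] (x) [4, -4, -2] (written with every a and b primitive with positive leading entry and the scale carried by c; CP decompositions are not unique, and this one is verified by expanding entrywise), so rank(T) ≤ 3.
These bounds meet, so rank(T) = 3.

3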